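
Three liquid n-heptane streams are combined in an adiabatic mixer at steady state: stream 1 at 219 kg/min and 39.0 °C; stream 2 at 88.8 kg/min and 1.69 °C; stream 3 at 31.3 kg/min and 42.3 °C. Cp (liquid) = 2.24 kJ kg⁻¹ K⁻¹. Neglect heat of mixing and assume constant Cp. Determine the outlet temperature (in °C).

Adiabatic, steady state ⇒ Σ ṁᵢCp,ᵢ(T_out − Tᵢ) = 0
T_out = Σ ṁᵢCp,ᵢTᵢ / Σ ṁᵢCp,ᵢ
      = 22434 / 759.58 = 29.534 °C

T_out = 29.5 °C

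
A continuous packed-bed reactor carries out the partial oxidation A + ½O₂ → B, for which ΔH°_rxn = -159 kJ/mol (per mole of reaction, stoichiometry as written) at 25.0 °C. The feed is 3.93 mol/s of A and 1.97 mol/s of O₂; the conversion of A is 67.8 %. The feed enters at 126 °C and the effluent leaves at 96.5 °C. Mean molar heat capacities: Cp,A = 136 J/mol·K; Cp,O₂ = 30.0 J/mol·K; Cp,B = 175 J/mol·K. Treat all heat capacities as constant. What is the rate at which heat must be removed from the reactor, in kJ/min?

Q_out = 26200 kJ/min

Extent of reaction ξ = 0.678 × 3.93 = 2.6645 mol/s
Reaction term: ξ·ΔH°_rxn = 2.6645 × -159 = -423.66 kJ/s
Sensible, feed 126→25 °C: -59.952 kJ/s
Outlet flows (mol/s): A 1.2655, O₂ 0.63773, B 2.6645
Sensible, products 25→96.5 °C: 47.013 kJ/s
Q = ΔH = -436.6 kJ/s = -436.6 kW
Heat removed = 26196 kJ/min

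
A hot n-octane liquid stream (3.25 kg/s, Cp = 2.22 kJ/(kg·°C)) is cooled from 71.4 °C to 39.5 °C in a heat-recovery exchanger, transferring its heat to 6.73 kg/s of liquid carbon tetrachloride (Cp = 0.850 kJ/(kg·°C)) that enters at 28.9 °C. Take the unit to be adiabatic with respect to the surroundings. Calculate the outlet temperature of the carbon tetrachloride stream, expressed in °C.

T_c,out = 69.1 °C

Heat released by hot stream: Q = 3.25 × 2.22 × (71.4 − 39.5) = 230.16 kJ/s
Energy balance on cold side (adiabatic exchanger): Q = ṁ_c·Cp_c·(T_c,out − T_c,in)
T_c,out = 28.9 + 230.16/(6.73 × 0.850) = 69.134 °C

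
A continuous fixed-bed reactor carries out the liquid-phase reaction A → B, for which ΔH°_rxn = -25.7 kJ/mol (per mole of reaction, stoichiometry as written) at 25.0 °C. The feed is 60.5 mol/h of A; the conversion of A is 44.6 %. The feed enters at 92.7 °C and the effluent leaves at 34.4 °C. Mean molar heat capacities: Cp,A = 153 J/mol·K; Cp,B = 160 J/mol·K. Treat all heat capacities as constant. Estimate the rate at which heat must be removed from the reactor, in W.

Extent of reaction ξ = 0.446 × 60.5 = 26.983 mol/h
Reaction term: ξ·ΔH°_rxn = 26.983 × -25.7 = -693.46 kJ/h
Sensible, feed 92.7→25 °C: -626.67 kJ/h
Outlet flows (mol/h): A 33.517, B 26.983
Sensible, products 25→34.4 °C: 88.787 kJ/h
Q = ΔH = -1231.3 kJ/h = -0.34204 kW
Heat removed = 342.04 W

Q_out = 342 W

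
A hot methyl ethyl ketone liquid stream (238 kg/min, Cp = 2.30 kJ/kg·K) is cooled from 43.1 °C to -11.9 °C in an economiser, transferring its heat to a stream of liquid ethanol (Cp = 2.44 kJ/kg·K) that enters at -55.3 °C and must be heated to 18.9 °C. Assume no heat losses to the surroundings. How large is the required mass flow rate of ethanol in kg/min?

ṁ_c = 166 kg/min

Heat released by hot stream: Q = 238 × 2.30 × (43.1 − -11.9) = 30107 kJ/min
Energy balance on cold side (adiabatic exchanger): Q = ṁ_c·Cp_c·(T_c,out − T_c,in)
ṁ_c = 30107 / [2.44 × (18.9 − -55.3)] = 166.29 kg/min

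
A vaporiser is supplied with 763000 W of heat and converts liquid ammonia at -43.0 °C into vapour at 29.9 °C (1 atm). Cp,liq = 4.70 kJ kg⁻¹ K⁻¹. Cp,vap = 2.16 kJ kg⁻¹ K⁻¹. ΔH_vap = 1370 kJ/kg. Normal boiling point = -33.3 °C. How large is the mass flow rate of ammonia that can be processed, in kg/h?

Δh = 4.70×(-33.3−-43.0) + 1370 + 2.16×(29.9−-33.3) = 1552.1 kJ/kg
Q = 763000 W = 763 kJ/s = 2.7468e+06 kJ/h
ṁ = Q/Δh = 2.7468e+06 / 1552.1 = 1769.7 kg/h

ṁ = 1770 kg/h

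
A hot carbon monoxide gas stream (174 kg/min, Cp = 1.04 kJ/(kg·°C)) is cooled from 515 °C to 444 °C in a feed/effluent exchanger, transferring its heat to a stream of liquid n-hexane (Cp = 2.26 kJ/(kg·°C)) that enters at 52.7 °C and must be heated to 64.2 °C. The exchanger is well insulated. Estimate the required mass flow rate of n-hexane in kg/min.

ṁ_c = 494 kg/min

Heat released by hot stream: Q = 174 × 1.04 × (515 − 444) = 12848 kJ/min
Energy balance on cold side (adiabatic exchanger): Q = ṁ_c·Cp_c·(T_c,out − T_c,in)
ṁ_c = 12848 / [2.26 × (64.2 − 52.7)] = 494.35 kg/min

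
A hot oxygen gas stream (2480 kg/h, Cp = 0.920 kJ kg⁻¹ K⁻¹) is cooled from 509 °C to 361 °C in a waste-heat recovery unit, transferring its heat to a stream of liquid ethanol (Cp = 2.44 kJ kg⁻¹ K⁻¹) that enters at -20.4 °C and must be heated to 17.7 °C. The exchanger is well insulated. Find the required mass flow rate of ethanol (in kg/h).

Heat released by hot stream: Q = 2480 × 0.920 × (509 − 361) = 337680 kJ/h
Energy balance on cold side (adiabatic exchanger): Q = ṁ_c·Cp_c·(T_c,out − T_c,in)
ṁ_c = 337680 / [2.44 × (17.7 − -20.4)] = 3632.3 kg/h

ṁ_c = 3630 kg/h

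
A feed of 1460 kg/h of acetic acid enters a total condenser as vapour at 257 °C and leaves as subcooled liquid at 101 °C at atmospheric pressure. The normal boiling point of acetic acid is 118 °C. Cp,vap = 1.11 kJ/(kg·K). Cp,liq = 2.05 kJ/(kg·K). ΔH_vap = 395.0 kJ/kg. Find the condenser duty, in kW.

Q_c = 237 kW

vapour 257→118 °C: -154.29 kJ/kg
condensation at 118 °C: -395 kJ/kg
liquid 118→101 °C: -34.85 kJ/kg
Δh = -154.29 + -395 + -34.85 = -584.14 kJ/kg
Q = ṁ·Δh = 1460 kg/h × -584.14 kJ/kg = -852840 kJ/h
|Q| = 236.9 kW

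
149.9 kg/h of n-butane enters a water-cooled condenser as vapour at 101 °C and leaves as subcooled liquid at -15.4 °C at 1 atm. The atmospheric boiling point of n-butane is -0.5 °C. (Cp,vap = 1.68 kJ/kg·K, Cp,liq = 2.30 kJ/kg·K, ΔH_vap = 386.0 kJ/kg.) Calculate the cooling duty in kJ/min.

vapour 101→-0.5 °C: -170.52 kJ/kg
condensation at -0.5 °C: -386 kJ/kg
liquid -0.5→-15.4 °C: -34.27 kJ/kg
Δh = -170.52 + -386 + -34.27 = -590.79 kJ/kg
Q = ṁ·Δh = 149.9 kg/h × -590.79 kJ/kg = -88559 kJ/h
|Q| = 24.6 kW = 1476 kJ/min

Q_c = 1480 kJ/min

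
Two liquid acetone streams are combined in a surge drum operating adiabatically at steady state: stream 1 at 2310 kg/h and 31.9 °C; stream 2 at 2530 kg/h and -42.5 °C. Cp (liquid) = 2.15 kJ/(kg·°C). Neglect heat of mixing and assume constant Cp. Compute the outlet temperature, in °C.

No heat crosses the boundary, so H_out = H_in.
T_out = Σ ṁᵢCp,ᵢTᵢ / Σ ṁᵢCp,ᵢ
      = -72747 / 10406 = -6.9909 °C

T_out = -6.99 °C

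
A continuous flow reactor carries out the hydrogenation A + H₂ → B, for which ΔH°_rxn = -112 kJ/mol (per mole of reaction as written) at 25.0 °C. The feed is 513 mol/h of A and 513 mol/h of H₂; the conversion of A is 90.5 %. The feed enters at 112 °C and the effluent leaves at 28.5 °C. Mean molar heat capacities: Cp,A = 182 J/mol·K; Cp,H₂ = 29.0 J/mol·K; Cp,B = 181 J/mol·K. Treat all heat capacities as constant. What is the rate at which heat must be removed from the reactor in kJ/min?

Q_out = 1020 kJ/min

Extent of reaction ξ = 0.905 × 513 = 464.26 mol/h
Reaction term: ξ·ΔH°_rxn = 464.26 × -112 = -51998 kJ/h
Sensible, feed 112→25 °C: -9417.1 kJ/h
Outlet flows (mol/h): A 48.735, H₂ 48.735, B 464.26
Sensible, products 25→28.5 °C: 330.1 kJ/h
Q = ΔH = -61085 kJ/h = -16.968 kW
Heat removed = 1018.1 kJ/min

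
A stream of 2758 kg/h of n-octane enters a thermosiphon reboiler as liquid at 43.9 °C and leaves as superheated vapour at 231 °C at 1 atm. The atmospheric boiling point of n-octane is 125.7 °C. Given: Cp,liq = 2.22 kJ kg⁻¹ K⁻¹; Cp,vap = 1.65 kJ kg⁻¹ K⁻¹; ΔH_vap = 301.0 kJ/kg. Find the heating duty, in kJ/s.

Q = 503 kJ/s

liquid 43.9→125.7 °C: 181.6 kJ/kg
vaporisation at 125.7 °C: 301 kJ/kg
vapour 125.7→231 °C: 173.74 kJ/kg
Δh = 181.6 + 301 + 173.74 = 656.34 kJ/kg
Q = ṁ·Δh = 2758 kg/h × 656.34 kJ/kg = 1.8102e+06 kJ/h
|Q| = 502.83 kW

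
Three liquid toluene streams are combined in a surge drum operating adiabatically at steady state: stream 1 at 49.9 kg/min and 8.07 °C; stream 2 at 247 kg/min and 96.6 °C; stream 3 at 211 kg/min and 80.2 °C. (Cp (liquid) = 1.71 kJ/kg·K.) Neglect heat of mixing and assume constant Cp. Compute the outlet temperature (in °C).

No heat crosses the boundary, so H_out = H_in.
Σ ṁᵢCp,ᵢTᵢ = 49.9×1.71×8.07 + 247×1.71×96.6 + 211×1.71×80.2 = 70427
Σ ṁᵢCp,ᵢ = 49.9×1.71 + 247×1.71 + 211×1.71 = 868.51
T_out = 70427 / 868.51 = 81.089 °C

T_out = 81.1 °C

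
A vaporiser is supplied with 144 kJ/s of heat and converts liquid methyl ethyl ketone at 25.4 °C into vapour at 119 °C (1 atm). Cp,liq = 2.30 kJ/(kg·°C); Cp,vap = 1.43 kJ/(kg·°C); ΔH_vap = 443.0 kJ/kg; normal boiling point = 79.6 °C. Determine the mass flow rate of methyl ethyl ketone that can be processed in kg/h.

ṁ = 831 kg/h

Δh = 2.30×(79.6−25.4) + 443.0 + 1.43×(119−79.6) = 624 kJ/kg
Q = 144 kJ/s = 144 kJ/s = 518400 kJ/h
ṁ = Q/Δh = 518400 / 624 = 830.77 kg/h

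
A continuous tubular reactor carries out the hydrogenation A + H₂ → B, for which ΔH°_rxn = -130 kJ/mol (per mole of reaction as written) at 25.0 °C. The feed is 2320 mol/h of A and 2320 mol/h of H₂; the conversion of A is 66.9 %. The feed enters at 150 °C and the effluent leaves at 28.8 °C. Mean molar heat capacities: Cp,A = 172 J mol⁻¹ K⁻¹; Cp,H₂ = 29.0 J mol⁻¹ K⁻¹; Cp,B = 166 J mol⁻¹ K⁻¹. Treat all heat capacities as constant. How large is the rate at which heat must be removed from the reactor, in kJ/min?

Q_out = 4310 kJ/min

Extent of reaction ξ = 0.669 × 2320 = 1552.1 mol/h
Reaction term: ξ·ΔH°_rxn = 1552.1 × -130 = -201770 kJ/h
Sensible, feed 150→25 °C: -58290 kJ/h
Outlet flows (mol/h): A 767.92, H₂ 767.92, B 1552.1
Sensible, products 25→28.8 °C: 1565.6 kJ/h
Q = ΔH = -258490 kJ/h = -71.804 kW
Heat removed = 4308.2 kJ/min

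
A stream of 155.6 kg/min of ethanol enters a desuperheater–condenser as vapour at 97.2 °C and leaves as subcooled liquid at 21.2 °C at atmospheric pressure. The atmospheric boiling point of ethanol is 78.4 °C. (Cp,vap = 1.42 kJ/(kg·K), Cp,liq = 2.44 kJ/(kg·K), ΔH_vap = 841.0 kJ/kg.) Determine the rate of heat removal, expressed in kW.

vapour 97.2→78.4 °C: -26.696 kJ/kg
condensation at 78.4 °C: -841 kJ/kg
liquid 78.4→21.2 °C: -139.57 kJ/kg
Δh = -26.696 + -841 + -139.57 = -1007.3 kJ/kg
Q = ṁ·Δh = 155.6 kg/min × -1007.3 kJ/kg = -156730 kJ/min
|Q| = 2612.2 kW

Q_c = 2610 kW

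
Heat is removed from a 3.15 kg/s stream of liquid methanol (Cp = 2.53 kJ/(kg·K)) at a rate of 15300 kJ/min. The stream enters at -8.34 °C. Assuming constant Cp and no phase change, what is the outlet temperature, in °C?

Q = 15300 kJ/min = 255 kJ/s
ΔT = Q/(ṁ·Cp) = 255/(3.15×2.53) = 31.997 K
T_out = -8.34 − 31.997 = -40.337 °C

T_out = -40.3 °C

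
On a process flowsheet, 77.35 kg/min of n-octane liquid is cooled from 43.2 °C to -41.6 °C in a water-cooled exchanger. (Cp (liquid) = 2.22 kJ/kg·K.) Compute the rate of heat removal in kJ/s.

Q = ṁ·Cp·ΔT = 77.35 × 2.22 × (-41.6 − 43.2) = -14562 kJ/min
Converting: 14562 / 60 s = 242.69 kW

Q_c = 243 kJ/s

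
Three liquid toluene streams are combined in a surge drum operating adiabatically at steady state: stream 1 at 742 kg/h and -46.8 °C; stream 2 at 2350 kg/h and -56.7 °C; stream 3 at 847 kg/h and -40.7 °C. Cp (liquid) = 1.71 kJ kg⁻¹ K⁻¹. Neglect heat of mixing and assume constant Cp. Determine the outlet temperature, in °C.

T_out = -51.4 °C

Adiabatic, steady state ⇒ Σ ṁᵢCp,ᵢ(T_out − Tᵢ) = 0
T_out = Σ ṁᵢCp,ᵢTᵢ / Σ ṁᵢCp,ᵢ
      = -346180 / 6735.7 = -51.395 °C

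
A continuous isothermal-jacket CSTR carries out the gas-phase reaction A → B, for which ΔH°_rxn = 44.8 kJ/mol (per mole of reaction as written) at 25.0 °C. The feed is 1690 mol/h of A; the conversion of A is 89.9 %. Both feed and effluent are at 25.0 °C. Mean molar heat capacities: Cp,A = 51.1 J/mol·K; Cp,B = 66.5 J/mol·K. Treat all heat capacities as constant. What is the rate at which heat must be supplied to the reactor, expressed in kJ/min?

Extent of reaction ξ = 0.899 × 1690 = 1519.3 mol/h
Reaction term: ξ·ΔH°_rxn = 1519.3 × 44.8 = 68065 kJ/h
Q = ΔH = 68065 kJ/h = 18.907 kW
Heat supplied = 1134.4 kJ/min

Q_in = 1130 kJ/min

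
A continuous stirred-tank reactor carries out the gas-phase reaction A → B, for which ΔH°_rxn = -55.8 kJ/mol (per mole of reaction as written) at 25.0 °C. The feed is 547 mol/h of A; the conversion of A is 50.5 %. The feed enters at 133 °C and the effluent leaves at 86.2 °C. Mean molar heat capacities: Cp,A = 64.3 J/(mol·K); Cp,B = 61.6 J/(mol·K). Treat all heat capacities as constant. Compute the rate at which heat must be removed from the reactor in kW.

Extent of reaction ξ = 0.505 × 547 = 276.24 mol/h
Reaction term: ξ·ΔH°_rxn = 276.24 × -55.8 = -15414 kJ/h
Sensible, feed 133→25 °C: -3798.6 kJ/h
Outlet flows (mol/h): A 270.76, B 276.24
Sensible, products 25→86.2 °C: 2106.9 kJ/h
Q = ΔH = -17106 kJ/h = -4.7516 kW
Heat removed = 4.7516 kW

Q_out = 4.75 kW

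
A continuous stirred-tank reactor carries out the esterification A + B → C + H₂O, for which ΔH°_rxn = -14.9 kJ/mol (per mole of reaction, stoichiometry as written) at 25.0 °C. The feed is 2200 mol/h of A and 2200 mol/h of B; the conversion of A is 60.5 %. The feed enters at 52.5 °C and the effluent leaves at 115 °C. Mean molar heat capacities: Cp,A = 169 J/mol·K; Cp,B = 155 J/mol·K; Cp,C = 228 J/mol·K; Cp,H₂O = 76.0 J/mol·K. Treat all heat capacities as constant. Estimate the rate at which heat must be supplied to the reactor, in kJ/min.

Q_in = 372 kJ/min

Extent of reaction ξ = 0.605 × 2200 = 1331 mol/h
Reaction term: ξ·ΔH°_rxn = 1331 × -14.9 = -19832 kJ/h
Sensible, feed 52.5→25 °C: -19602 kJ/h
Outlet flows (mol/h): A 869, B 869, C 1331, H₂O 1331
Sensible, products 25→115 °C: 61756 kJ/h
Q = ΔH = 22322 kJ/h = 6.2006 kW
Heat supplied = 372.04 kJ/min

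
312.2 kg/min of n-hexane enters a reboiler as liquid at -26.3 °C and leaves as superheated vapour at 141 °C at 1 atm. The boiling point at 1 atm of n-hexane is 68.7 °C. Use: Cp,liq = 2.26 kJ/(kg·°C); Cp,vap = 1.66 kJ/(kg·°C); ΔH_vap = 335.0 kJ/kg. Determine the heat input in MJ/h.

liquid -26.3→68.7 °C: 214.7 kJ/kg
vaporisation at 68.7 °C: 335 kJ/kg
vapour 68.7→141 °C: 120.02 kJ/kg
Δh = 214.7 + 335 + 120.02 = 669.72 kJ/kg
Q = ṁ·Δh = 312.2 kg/min × 669.72 kJ/kg = 209090 kJ/min
|Q| = 3484.8 kW = 12545 MJ/h

Q = 12500 MJ/h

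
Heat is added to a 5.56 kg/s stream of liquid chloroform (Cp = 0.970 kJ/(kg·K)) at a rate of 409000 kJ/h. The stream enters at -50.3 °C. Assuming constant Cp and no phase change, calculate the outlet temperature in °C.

Q = 409000 kJ/h = 113.61 kJ/s
ΔT = Q/(ṁ·Cp) = 113.61/(5.56×0.970) = 21.066 K
T_out = -50.3 + 21.066 = -29.234 °C

T_out = -29.2 °C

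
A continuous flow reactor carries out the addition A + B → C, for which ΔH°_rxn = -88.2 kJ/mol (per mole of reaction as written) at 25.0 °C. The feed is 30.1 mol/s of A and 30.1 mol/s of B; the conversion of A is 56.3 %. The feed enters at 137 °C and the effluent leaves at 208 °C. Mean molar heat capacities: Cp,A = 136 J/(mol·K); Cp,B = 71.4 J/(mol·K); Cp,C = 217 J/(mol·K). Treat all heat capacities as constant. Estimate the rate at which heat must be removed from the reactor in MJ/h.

Q_out = 3680 MJ/h

Extent of reaction ξ = 0.563 × 30.1 = 16.946 mol/s
Reaction term: ξ·ΔH°_rxn = 16.946 × -88.2 = -1494.7 kJ/s
Sensible, feed 137→25 °C: -699.19 kJ/s
Outlet flows (mol/s): A 13.154, B 13.154, C 16.946
Sensible, products 25→208 °C: 1172.2 kJ/s
Q = ΔH = -1021.7 kJ/s = -1021.7 kW
Heat removed = 3678 MJ/h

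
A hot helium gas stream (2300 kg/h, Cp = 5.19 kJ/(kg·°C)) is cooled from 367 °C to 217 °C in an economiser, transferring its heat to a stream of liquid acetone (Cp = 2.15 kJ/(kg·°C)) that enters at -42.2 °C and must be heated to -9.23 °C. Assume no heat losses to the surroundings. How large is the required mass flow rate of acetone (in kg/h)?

Heat released by hot stream: Q = 2300 × 5.19 × (367 − 217) = 1.7906e+06 kJ/h
Energy balance on cold side (adiabatic exchanger): Q = ṁ_c·Cp_c·(T_c,out − T_c,in)
ṁ_c = 1.7906e+06 / [2.15 × (-9.23 − -42.2)] = 25260 kg/h

ṁ_c = 25300 kg/h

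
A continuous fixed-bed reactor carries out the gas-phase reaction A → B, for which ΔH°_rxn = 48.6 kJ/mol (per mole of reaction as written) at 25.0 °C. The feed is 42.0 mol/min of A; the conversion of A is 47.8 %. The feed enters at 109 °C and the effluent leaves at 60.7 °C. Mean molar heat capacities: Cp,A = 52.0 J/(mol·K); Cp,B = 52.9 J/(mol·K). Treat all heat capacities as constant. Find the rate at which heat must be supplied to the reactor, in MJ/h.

Extent of reaction ξ = 0.478 × 42.0 = 20.076 mol/min
Reaction term: ξ·ΔH°_rxn = 20.076 × 48.6 = 975.69 kJ/min
Sensible, feed 109→25 °C: -183.46 kJ/min
Outlet flows (mol/min): A 21.924, B 20.076
Sensible, products 25→60.7 °C: 78.614 kJ/min
Q = ΔH = 870.85 kJ/min = 14.514 kW
Heat supplied = 52.251 MJ/h

Q_in = 52.3 MJ/h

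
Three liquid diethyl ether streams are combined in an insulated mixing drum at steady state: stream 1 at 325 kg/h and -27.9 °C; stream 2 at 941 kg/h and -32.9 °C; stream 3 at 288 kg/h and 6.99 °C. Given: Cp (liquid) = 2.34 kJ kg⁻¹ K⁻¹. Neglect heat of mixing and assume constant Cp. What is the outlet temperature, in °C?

T_out = -24.5 °C

No heat crosses the boundary, so H_out = H_in.
Σ ṁᵢCp,ᵢTᵢ = 325×2.34×-27.9 + 941×2.34×-32.9 + 288×2.34×6.99 = -88951
Σ ṁᵢCp,ᵢ = 325×2.34 + 941×2.34 + 288×2.34 = 3636.4
T_out = -88951 / 3636.4 = -24.462 °C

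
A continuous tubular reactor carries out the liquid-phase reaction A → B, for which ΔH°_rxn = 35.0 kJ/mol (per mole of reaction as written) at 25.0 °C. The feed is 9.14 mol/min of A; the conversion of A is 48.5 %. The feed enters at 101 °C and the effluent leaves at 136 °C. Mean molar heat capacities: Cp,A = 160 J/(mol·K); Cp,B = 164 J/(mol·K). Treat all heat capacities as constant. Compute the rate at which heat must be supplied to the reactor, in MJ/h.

Q_in = 12.5 MJ/h

Extent of reaction ξ = 0.485 × 9.14 = 4.4329 mol/min
Reaction term: ξ·ΔH°_rxn = 4.4329 × 35.0 = 155.15 kJ/min
Sensible, feed 101→25 °C: -111.14 kJ/min
Outlet flows (mol/min): A 4.7071, B 4.4329
Sensible, products 25→136 °C: 164.29 kJ/min
Q = ΔH = 208.3 kJ/min = 3.4717 kW
Heat supplied = 12.498 MJ/h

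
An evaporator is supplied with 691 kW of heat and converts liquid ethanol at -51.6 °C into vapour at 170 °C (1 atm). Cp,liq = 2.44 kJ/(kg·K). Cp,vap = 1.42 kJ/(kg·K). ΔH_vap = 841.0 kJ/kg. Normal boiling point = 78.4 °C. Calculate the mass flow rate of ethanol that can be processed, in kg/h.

ṁ = 1930 kg/h

Δh = 2.44×(78.4−-51.6) + 841.0 + 1.42×(170−78.4) = 1288.3 kJ/kg
Q = 691 kW = 691 kJ/s = 2.4876e+06 kJ/h
ṁ = Q/Δh = 2.4876e+06 / 1288.3 = 1931 kg/h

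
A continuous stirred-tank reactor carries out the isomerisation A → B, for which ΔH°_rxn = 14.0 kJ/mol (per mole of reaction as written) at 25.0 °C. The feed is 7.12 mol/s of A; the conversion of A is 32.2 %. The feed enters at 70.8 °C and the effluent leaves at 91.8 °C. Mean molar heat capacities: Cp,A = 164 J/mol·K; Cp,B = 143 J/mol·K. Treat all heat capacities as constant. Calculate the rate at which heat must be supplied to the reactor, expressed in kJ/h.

Extent of reaction ξ = 0.322 × 7.12 = 2.2926 mol/s
Reaction term: ξ·ΔH°_rxn = 2.2926 × 14.0 = 32.097 kJ/s
Sensible, feed 70.8→25 °C: -53.48 kJ/s
Outlet flows (mol/s): A 4.8274, B 2.2926
Sensible, products 25→91.8 °C: 74.785 kJ/s
Q = ΔH = 53.402 kJ/s = 53.402 kW
Heat supplied = 192250 kJ/h

Q_in = 192000 kJ/h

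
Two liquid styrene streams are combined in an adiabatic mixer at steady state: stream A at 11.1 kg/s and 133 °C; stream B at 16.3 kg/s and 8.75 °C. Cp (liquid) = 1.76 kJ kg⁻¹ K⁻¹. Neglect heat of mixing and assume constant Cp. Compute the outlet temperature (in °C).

T_out = 59.1 °C

Adiabatic, steady state ⇒ Σ ṁᵢCp,ᵢ(T_out − Tᵢ) = 0
T_out = Σ ṁᵢCp,ᵢTᵢ / Σ ṁᵢCp,ᵢ
      = 2849.3 / 48.224 = 59.085 °C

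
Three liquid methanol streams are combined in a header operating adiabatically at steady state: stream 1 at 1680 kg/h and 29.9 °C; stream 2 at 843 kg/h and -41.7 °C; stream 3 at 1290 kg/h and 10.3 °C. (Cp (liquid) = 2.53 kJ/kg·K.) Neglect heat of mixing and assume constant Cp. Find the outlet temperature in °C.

T_out = 7.44 °C

Energy balance with Q = 0: Σ ṁᵢCp,ᵢ(T_out − Tᵢ) = 0
Σ ṁᵢCp,ᵢTᵢ = 1680×2.53×29.9 + 843×2.53×-41.7 + 1290×2.53×10.3 = 71766
Σ ṁᵢCp,ᵢ = 1680×2.53 + 843×2.53 + 1290×2.53 = 9646.9
T_out = 71766 / 9646.9 = 7.4393 °C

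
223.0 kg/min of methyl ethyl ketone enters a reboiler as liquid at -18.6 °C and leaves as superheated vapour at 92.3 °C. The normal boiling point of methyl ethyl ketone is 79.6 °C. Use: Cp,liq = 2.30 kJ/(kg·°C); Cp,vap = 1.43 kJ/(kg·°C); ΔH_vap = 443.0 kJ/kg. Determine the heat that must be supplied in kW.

Q = 2550 kW

liquid -18.6→79.6 °C: 225.86 kJ/kg
vaporisation at 79.6 °C: 443 kJ/kg
vapour 79.6→92.3 °C: 18.161 kJ/kg
Δh = 225.86 + 443 + 18.161 = 687.02 kJ/kg
Q = ṁ·Δh = 223.0 kg/min × 687.02 kJ/kg = 153210 kJ/min
|Q| = 2553.4 kW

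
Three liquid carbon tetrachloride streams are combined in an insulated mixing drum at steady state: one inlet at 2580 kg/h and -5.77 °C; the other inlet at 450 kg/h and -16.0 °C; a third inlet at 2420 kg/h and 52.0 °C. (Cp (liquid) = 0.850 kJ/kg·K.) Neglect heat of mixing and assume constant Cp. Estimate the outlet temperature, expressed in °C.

T_out = 19.0 °C

No heat crosses the boundary, so H_out = H_in.
Σ ṁᵢCp,ᵢTᵢ = 2580×0.850×-5.77 + 450×0.850×-16.0 + 2420×0.850×52.0 = 88190
Σ ṁᵢCp,ᵢ = 2580×0.850 + 450×0.850 + 2420×0.850 = 4632.5
T_out = 88190 / 4632.5 = 19.037 °C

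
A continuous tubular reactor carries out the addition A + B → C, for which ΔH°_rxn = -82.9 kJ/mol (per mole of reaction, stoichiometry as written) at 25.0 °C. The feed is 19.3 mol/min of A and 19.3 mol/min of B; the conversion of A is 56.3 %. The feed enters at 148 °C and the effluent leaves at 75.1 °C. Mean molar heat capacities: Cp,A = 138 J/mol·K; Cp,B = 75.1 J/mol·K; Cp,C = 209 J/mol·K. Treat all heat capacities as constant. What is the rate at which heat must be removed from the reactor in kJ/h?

Q_out = 72200 kJ/h

Extent of reaction ξ = 0.563 × 19.3 = 10.866 mol/min
Reaction term: ξ·ΔH°_rxn = 10.866 × -82.9 = -900.78 kJ/min
Sensible, feed 148→25 °C: -505.88 kJ/min
Outlet flows (mol/min): A 8.4341, B 8.4341, C 10.866
Sensible, products 25→75.1 °C: 203.82 kJ/min
Q = ΔH = -1202.8 kJ/min = -20.047 kW
Heat removed = 72170 kJ/h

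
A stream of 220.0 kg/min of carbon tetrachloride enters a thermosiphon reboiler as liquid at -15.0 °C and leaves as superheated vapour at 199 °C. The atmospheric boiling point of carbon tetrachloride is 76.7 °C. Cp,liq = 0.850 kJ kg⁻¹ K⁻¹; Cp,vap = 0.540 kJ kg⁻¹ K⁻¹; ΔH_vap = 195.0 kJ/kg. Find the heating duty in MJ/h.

Q = 4470 MJ/h

liquid -15.0→76.7 °C: 77.945 kJ/kg
vaporisation at 76.7 °C: 195 kJ/kg
vapour 76.7→199 °C: 66.042 kJ/kg
Δh = 77.945 + 195 + 66.042 = 338.99 kJ/kg
Q = ṁ·Δh = 220.0 kg/min × 338.99 kJ/kg = 74577 kJ/min
|Q| = 1243 kW = 4474.6 MJ/h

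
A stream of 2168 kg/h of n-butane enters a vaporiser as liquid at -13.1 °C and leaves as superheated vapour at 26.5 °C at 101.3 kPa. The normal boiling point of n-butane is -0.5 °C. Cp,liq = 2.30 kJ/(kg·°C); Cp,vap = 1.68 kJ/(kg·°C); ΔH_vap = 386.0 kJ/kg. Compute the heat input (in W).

Q = 277000 W

liquid -13.1→-0.5 °C: 28.98 kJ/kg
vaporisation at -0.5 °C: 386 kJ/kg
vapour -0.5→26.5 °C: 45.36 kJ/kg
Δh = 28.98 + 386 + 45.36 = 460.34 kJ/kg
Q = ṁ·Δh = 2168 kg/h × 460.34 kJ/kg = 998020 kJ/h
|Q| = 277.23 kW = 277230 W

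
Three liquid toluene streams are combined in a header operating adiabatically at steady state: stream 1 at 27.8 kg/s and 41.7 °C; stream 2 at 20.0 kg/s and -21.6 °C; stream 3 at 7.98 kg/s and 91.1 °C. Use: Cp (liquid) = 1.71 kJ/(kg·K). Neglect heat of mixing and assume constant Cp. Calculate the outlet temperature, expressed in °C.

Adiabatic, steady state ⇒ Σ ṁᵢCp,ᵢ(T_out − Tᵢ) = 0
T_out = Σ ṁᵢCp,ᵢTᵢ / Σ ṁᵢCp,ᵢ
      = 2486.7 / 95.384 = 26.071 °C

T_out = 26.1 °C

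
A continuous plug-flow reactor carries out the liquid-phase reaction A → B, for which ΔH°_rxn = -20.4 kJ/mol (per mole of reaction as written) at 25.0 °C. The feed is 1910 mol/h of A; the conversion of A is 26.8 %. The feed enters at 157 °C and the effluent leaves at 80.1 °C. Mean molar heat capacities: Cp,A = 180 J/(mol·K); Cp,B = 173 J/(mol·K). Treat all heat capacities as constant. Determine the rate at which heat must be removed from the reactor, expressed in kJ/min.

Extent of reaction ξ = 0.268 × 1910 = 511.88 mol/h
Reaction term: ξ·ΔH°_rxn = 511.88 × -20.4 = -10442 kJ/h
Sensible, feed 157→25 °C: -45382 kJ/h
Outlet flows (mol/h): A 1398.1, B 511.88
Sensible, products 25→80.1 °C: 18746 kJ/h
Q = ΔH = -37078 kJ/h = -10.299 kW
Heat removed = 617.97 kJ/min

Q_out = 618 kJ/min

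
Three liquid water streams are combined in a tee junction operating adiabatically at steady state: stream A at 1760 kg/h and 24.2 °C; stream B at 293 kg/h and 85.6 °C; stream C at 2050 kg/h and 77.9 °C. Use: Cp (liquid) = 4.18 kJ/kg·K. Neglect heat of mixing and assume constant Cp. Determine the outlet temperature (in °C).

Energy balance with Q = 0: Σ ṁᵢCp,ᵢ(T_out − Tᵢ) = 0
Σ ṁᵢCp,ᵢTᵢ = 1760×4.18×24.2 + 293×4.18×85.6 + 2050×4.18×77.9 = 950400
Σ ṁᵢCp,ᵢ = 1760×4.18 + 293×4.18 + 2050×4.18 = 17151
T_out = 950400 / 17151 = 55.415 °C

T_out = 55.4 °C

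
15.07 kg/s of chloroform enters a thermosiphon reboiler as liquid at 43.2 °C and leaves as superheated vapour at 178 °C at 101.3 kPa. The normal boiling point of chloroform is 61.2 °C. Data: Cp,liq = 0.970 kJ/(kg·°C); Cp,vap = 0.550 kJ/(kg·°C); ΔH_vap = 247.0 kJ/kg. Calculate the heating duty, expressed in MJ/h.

liquid 43.2→61.2 °C: 17.46 kJ/kg
vaporisation at 61.2 °C: 247 kJ/kg
vapour 61.2→178 °C: 64.24 kJ/kg
Δh = 17.46 + 247 + 64.24 = 328.7 kJ/kg
Q = ṁ·Δh = 15.07 kg/s × 328.7 kJ/kg = 4953.5 kJ/s
|Q| = 4953.5 kW = 17833 MJ/h

Q = 17800 MJ/h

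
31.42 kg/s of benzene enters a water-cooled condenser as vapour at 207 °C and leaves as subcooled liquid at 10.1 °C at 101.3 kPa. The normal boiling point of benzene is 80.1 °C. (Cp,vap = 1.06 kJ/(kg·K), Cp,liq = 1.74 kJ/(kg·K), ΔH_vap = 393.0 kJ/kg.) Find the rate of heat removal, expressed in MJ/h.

Q_c = 73400 MJ/h

vapour 207→80.1 °C: -134.51 kJ/kg
condensation at 80.1 °C: -393 kJ/kg
liquid 80.1→10.1 °C: -121.8 kJ/kg
Δh = -134.51 + -393 + -121.8 = -649.31 kJ/kg
Q = ṁ·Δh = 31.42 kg/s × -649.31 kJ/kg = -20401 kJ/s
|Q| = 20401 kW = 73445 MJ/h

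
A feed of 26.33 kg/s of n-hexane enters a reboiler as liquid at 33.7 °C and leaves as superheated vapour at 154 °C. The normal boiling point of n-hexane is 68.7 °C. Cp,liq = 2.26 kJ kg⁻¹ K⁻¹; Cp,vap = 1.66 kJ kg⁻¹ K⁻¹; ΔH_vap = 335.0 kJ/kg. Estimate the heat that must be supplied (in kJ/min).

Q = 878000 kJ/min

liquid 33.7→68.7 °C: 79.1 kJ/kg
vaporisation at 68.7 °C: 335 kJ/kg
vapour 68.7→154 °C: 141.6 kJ/kg
Δh = 79.1 + 335 + 141.6 = 555.7 kJ/kg
Q = ṁ·Δh = 26.33 kg/s × 555.7 kJ/kg = 14632 kJ/s
|Q| = 14632 kW = 877890 kJ/min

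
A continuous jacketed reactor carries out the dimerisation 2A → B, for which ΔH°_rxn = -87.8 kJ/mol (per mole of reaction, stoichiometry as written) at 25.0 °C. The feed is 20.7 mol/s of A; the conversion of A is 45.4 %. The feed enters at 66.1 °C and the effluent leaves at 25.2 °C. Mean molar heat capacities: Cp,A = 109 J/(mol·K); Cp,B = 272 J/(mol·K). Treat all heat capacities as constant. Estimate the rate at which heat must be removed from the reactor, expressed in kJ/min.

Q_out = 30300 kJ/min

Extent of reaction ξ = 0.454 × 20.7 / 2 = 4.6989 mol/s
Reaction term: ξ·ΔH°_rxn = 4.6989 × -87.8 = -412.56 kJ/s
Sensible, feed 66.1→25 °C: -92.734 kJ/s
Outlet flows (mol/s): A 11.302, B 4.6989
Sensible, products 25→25.2 °C: 0.50201 kJ/s
Q = ΔH = -504.8 kJ/s = -504.8 kW
Heat removed = 30288 kJ/min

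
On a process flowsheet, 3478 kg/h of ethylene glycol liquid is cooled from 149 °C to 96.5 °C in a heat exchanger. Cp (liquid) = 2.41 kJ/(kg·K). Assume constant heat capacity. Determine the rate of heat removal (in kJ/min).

Q_c = 7330 kJ/min

Q = ṁ·Cp·ΔT = 3478 × 2.41 × (96.5 − 149) = -440050 kJ/h
Converting: 440050 / 3600 s = 122.24 kW
Cooling duty = 7334.2 kJ/min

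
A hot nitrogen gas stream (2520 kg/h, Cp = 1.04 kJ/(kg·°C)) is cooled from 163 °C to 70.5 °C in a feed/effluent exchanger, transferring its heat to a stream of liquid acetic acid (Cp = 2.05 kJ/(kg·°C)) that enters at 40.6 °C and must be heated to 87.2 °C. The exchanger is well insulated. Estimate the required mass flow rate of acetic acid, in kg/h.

Heat released by hot stream: Q = 2520 × 1.04 × (163 − 70.5) = 242420 kJ/h
Energy balance on cold side (adiabatic exchanger): Q = ṁ_c·Cp_c·(T_c,out − T_c,in)
ṁ_c = 242420 / [2.05 × (87.2 − 40.6)] = 2537.7 kg/h

ṁ_c = 2540 kg/h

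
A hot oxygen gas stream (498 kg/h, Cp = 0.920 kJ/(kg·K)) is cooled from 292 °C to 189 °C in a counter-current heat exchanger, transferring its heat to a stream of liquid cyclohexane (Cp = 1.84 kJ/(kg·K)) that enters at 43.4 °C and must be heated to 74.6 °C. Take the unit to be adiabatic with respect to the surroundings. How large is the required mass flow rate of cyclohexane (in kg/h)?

Heat released by hot stream: Q = 498 × 0.920 × (292 − 189) = 47190 kJ/h
Energy balance on cold side (adiabatic exchanger): Q = ṁ_c·Cp_c·(T_c,out − T_c,in)
ṁ_c = 47190 / [1.84 × (74.6 − 43.4)] = 822.02 kg/h

ṁ_c = 822 kg/h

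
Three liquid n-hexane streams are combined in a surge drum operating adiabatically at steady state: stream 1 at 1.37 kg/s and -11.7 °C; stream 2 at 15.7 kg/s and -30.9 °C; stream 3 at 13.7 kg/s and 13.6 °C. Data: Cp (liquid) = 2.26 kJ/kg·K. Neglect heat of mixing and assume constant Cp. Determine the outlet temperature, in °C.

Adiabatic, steady state ⇒ Σ ṁᵢCp,ᵢ(T_out − Tᵢ) = 0
Σ ṁᵢCp,ᵢTᵢ = 1.37×2.26×-11.7 + 15.7×2.26×-30.9 + 13.7×2.26×13.6 = -711.54
Σ ṁᵢCp,ᵢ = 1.37×2.26 + 15.7×2.26 + 13.7×2.26 = 69.54
T_out = -711.54 / 69.54 = -10.232 °C

T_out = -10.2 °C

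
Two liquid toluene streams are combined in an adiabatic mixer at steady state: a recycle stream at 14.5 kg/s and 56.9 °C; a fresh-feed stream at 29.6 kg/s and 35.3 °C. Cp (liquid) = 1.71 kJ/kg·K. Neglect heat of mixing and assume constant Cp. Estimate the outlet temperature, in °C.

Energy balance with Q = 0: Σ ṁᵢCp,ᵢ(T_out − Tᵢ) = 0
Σ ṁᵢCp,ᵢTᵢ = 14.5×1.71×56.9 + 29.6×1.71×35.3 = 3197.6
Σ ṁᵢCp,ᵢ = 14.5×1.71 + 29.6×1.71 = 75.411
T_out = 3197.6 / 75.411 = 42.402 °C

T_out = 42.4 °C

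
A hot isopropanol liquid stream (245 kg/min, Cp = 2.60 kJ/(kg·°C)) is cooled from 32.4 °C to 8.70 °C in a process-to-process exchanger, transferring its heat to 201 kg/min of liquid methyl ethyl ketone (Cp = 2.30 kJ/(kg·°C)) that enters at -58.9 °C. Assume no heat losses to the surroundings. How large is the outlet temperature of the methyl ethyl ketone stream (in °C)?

Heat released by hot stream: Q = 245 × 2.60 × (32.4 − 8.70) = 15097 kJ/min
Energy balance on cold side (adiabatic exchanger): Q = ṁ_c·Cp_c·(T_c,out − T_c,in)
T_c,out = -58.9 + 15097/(201 × 2.30) = -26.244 °C

T_c,out = -26.2 °C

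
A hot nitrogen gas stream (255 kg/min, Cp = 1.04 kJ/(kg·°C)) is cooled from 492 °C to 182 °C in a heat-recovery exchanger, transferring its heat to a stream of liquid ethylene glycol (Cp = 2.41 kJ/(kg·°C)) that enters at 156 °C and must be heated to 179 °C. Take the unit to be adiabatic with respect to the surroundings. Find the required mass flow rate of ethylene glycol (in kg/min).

ṁ_c = 1480 kg/min

Heat released by hot stream: Q = 255 × 1.04 × (492 − 182) = 82212 kJ/min
Energy balance on cold side (adiabatic exchanger): Q = ṁ_c·Cp_c·(T_c,out − T_c,in)
ṁ_c = 82212 / [2.41 × (179 − 156)] = 1483.2 kg/min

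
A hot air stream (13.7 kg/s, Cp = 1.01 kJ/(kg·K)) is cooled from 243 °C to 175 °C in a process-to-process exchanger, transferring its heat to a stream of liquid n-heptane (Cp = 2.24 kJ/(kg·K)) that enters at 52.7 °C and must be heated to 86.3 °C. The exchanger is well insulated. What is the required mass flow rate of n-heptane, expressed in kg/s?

Heat released by hot stream: Q = 13.7 × 1.01 × (243 − 175) = 940.92 kJ/s
Energy balance on cold side (adiabatic exchanger): Q = ṁ_c·Cp_c·(T_c,out − T_c,in)
ṁ_c = 940.92 / [2.24 × (86.3 − 52.7)] = 12.502 kg/s

ṁ_c = 12.5 kg/s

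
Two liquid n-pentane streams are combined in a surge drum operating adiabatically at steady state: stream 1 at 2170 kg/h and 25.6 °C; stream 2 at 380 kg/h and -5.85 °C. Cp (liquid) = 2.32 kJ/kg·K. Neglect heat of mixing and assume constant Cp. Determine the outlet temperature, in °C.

T_out = 20.9 °C

Adiabatic, steady state ⇒ Σ ṁᵢCp,ᵢ(T_out − Tᵢ) = 0
T_out = Σ ṁᵢCp,ᵢTᵢ / Σ ṁᵢCp,ᵢ
      = 123720 / 5916 = 20.913 °C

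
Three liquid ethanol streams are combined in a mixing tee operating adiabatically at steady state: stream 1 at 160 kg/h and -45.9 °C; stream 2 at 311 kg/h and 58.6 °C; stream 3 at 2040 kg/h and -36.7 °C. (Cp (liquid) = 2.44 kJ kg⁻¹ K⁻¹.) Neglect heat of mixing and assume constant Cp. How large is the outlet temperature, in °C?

Energy balance with Q = 0: Σ ṁᵢCp,ᵢ(T_out − Tᵢ) = 0
Σ ṁᵢCp,ᵢTᵢ = 160×2.44×-45.9 + 311×2.44×58.6 + 2040×2.44×-36.7 = -156130
Σ ṁᵢCp,ᵢ = 160×2.44 + 311×2.44 + 2040×2.44 = 6126.8
T_out = -156130 / 6126.8 = -25.483 °C

T_out = -25.5 °C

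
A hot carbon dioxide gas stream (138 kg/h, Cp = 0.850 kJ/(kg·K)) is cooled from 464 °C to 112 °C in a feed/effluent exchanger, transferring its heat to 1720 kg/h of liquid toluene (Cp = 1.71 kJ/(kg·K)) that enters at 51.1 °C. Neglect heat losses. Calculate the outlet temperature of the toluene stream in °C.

T_c,out = 65.1 °C

Heat released by hot stream: Q = 138 × 0.850 × (464 − 112) = 41290 kJ/h
Energy balance on cold side (adiabatic exchanger): Q = ṁ_c·Cp_c·(T_c,out − T_c,in)
T_c,out = 51.1 + 41290/(1720 × 1.71) = 65.138 °C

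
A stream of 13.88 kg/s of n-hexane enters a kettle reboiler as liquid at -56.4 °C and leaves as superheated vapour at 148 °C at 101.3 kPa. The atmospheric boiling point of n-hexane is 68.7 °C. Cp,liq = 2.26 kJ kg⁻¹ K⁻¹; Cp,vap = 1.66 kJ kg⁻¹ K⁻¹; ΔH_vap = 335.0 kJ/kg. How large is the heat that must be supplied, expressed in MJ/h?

liquid -56.4→68.7 °C: 282.73 kJ/kg
vaporisation at 68.7 °C: 335 kJ/kg
vapour 68.7→148 °C: 131.64 kJ/kg
Δh = 282.73 + 335 + 131.64 = 749.36 kJ/kg
Q = ṁ·Δh = 13.88 kg/s × 749.36 kJ/kg = 10401 kJ/s
|Q| = 10401 kW = 37444 MJ/h

Q = 37400 MJ/h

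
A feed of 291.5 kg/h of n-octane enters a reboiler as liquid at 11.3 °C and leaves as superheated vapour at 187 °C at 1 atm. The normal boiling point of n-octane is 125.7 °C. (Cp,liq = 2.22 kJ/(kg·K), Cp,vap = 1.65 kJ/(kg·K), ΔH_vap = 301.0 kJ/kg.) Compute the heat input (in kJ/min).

Q = 3190 kJ/min

liquid 11.3→125.7 °C: 253.97 kJ/kg
vaporisation at 125.7 °C: 301 kJ/kg
vapour 125.7→187 °C: 101.14 kJ/kg
Δh = 253.97 + 301 + 101.14 = 656.11 kJ/kg
Q = ṁ·Δh = 291.5 kg/h × 656.11 kJ/kg = 191260 kJ/h
|Q| = 53.127 kW = 3187.6 kJ/min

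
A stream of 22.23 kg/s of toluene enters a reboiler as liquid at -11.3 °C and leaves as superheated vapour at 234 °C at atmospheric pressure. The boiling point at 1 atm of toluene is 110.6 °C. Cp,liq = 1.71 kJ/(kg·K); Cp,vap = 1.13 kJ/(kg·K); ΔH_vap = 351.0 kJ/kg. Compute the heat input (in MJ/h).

liquid -11.3→110.6 °C: 208.45 kJ/kg
vaporisation at 110.6 °C: 351 kJ/kg
vapour 110.6→234 °C: 139.44 kJ/kg
Δh = 208.45 + 351 + 139.44 = 698.89 kJ/kg
Q = ṁ·Δh = 22.23 kg/s × 698.89 kJ/kg = 15536 kJ/s
|Q| = 15536 kW = 55931 MJ/h

Q = 55900 MJ/h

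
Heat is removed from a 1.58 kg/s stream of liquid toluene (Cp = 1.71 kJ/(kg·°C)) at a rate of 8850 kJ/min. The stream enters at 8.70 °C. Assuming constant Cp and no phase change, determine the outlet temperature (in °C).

Q = 8850 kJ/min = 147.5 kJ/s
ΔT = Q/(ṁ·Cp) = 147.5/(1.58×1.71) = 54.593 K
T_out = 8.70 − 54.593 = -45.893 °C

T_out = -45.9 °C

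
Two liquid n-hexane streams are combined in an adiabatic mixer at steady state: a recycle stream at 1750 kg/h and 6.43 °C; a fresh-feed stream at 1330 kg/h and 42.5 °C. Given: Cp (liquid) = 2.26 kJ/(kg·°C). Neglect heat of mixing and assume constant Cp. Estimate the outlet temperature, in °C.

T_out = 22.0 °C

Adiabatic, steady state ⇒ Σ ṁᵢCp,ᵢ(T_out − Tᵢ) = 0
Σ ṁᵢCp,ᵢTᵢ = 1750×2.26×6.43 + 1330×2.26×42.5 = 153180
Σ ṁᵢCp,ᵢ = 1750×2.26 + 1330×2.26 = 6960.8
T_out = 153180 / 6960.8 = 22.006 °C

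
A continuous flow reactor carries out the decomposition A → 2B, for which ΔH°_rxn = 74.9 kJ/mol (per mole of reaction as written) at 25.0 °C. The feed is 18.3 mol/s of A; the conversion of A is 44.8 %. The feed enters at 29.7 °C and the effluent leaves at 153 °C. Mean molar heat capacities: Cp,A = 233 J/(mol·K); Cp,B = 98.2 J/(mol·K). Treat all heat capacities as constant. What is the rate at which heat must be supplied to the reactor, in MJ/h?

Q_in = 3970 MJ/h

Extent of reaction ξ = 0.448 × 18.3 = 8.1984 mol/s
Reaction term: ξ·ΔH°_rxn = 8.1984 × 74.9 = 614.06 kJ/s
Sensible, feed 29.7→25 °C: -20.04 kJ/s
Outlet flows (mol/s): A 10.102, B 16.397
Sensible, products 25→153 °C: 507.37 kJ/s
Q = ΔH = 1101.4 kJ/s = 1101.4 kW
Heat supplied = 3965 MJ/h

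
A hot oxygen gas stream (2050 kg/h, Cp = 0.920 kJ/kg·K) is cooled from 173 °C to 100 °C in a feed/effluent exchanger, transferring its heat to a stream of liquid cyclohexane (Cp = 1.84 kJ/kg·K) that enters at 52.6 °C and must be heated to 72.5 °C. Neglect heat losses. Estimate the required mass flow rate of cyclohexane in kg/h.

Heat released by hot stream: Q = 2050 × 0.920 × (173 − 100) = 137680 kJ/h
Energy balance on cold side (adiabatic exchanger): Q = ṁ_c·Cp_c·(T_c,out − T_c,in)
ṁ_c = 137680 / [1.84 × (72.5 − 52.6)] = 3760.1 kg/h

ṁ_c = 3760 kg/h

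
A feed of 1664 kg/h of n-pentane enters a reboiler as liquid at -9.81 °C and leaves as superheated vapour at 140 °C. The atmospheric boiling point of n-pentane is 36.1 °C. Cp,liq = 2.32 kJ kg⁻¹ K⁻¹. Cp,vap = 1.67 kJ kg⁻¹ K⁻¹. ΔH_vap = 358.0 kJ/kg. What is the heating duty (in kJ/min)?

liquid -9.81→36.1 °C: 106.51 kJ/kg
vaporisation at 36.1 °C: 358 kJ/kg
vapour 36.1→140 °C: 173.51 kJ/kg
Δh = 106.51 + 358 + 173.51 = 638.02 kJ/kg
Q = ṁ·Δh = 1664 kg/h × 638.02 kJ/kg = 1.0617e+06 kJ/h
|Q| = 294.91 kW = 17695 kJ/min

Q = 17700 kJ/min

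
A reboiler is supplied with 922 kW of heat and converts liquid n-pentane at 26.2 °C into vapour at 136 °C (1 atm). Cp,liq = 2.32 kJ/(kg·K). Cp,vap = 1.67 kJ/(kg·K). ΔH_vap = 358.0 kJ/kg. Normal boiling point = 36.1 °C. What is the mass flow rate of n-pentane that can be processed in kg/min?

Δh = 2.32×(36.1−26.2) + 358.0 + 1.67×(136−36.1) = 547.8 kJ/kg
Q = 922 kW = 922 kJ/s = 55320 kJ/min
ṁ = Q/Δh = 55320 / 547.8 = 100.99 kg/min

ṁ = 101 kg/min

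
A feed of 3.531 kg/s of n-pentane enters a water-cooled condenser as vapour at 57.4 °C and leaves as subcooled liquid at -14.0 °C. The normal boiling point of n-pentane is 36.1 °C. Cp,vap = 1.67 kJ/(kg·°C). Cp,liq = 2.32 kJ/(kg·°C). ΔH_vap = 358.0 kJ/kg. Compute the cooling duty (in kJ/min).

Q_c = 108000 kJ/min

vapour 57.4→36.1 °C: -35.571 kJ/kg
condensation at 36.1 °C: -358 kJ/kg
liquid 36.1→-14.0 °C: -116.23 kJ/kg
Δh = -35.571 + -358 + -116.23 = -509.8 kJ/kg
Q = ṁ·Δh = 3.531 kg/s × -509.8 kJ/kg = -1800.1 kJ/s
|Q| = 1800.1 kW = 108010 kJ/min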